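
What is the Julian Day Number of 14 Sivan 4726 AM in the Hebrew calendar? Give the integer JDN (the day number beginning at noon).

2074045

Equivalently 10 June 966 (proleptic Gregorian).
JDN 2451545 is 1 January 2000 CE (Gregorian); the target day is −377500 days from there, so JDN = 2074045.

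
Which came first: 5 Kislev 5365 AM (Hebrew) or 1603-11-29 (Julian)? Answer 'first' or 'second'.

second

Converting both to JDN: 2307240 vs 2306886; the smaller is the second.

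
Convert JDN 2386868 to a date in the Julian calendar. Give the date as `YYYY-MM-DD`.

1822-11-21

JDN 2386868 is 3 December 1822 in the Gregorian calendar.
In the Julian calendar that day is 1822-11-21.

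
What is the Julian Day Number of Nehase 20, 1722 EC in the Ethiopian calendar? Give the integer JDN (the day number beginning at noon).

In the Gregorian calendar the same day is 24 August 1730.
JDN 2299161 is 15 October 1582 CE (Gregorian); the target day is +54004 days from there, so JDN = 2353165.

2353165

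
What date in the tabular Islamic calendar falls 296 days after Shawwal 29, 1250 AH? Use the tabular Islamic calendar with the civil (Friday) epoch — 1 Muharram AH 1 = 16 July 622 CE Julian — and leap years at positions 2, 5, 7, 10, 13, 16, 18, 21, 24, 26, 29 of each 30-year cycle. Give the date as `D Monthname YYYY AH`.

Counting 296 days forward from JDN 2391338 reaches JDN 2391634, which is 1 Ramadan 1251 AH.

1 Ramadan 1251 AH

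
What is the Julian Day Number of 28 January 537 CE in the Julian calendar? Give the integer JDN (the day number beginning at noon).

1917225

In the proleptic Gregorian calendar the same day is 30 January 537.
JDN 2299161 is 15 October 1582 CE (Gregorian); the target day is −381936 days from there, so JDN = 1917225.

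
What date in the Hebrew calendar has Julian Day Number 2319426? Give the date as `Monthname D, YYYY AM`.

Nisan 25, 5398 AM

The Gregorian equivalent of JDN 2319426 is 9 April 1638.
In the Hebrew calendar that day is Nisan 25, 5398 AM.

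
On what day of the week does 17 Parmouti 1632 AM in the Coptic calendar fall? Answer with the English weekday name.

Equivalently 25 April 1916 Gregorian, JDN 2420979.
2420979 ≡ 1 (mod 7); counting from Monday = 0 gives Tuesday.

Tuesday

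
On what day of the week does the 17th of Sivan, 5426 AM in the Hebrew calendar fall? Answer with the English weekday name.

Sunday

This is JDN 2329725 (20 June 1666 Gregorian).
Since JDN mod 7 = 6 (0 = Monday), the day is Sunday.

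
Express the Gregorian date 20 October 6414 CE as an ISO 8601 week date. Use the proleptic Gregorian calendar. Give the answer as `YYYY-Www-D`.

6414-W43-1

The weekday is Monday (ISO weekday 1).
That Monday belongs to ISO week 43 of ISO year 6414.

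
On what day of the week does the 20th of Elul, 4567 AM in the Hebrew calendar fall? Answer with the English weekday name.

In the proleptic Gregorian calendar this is 31 August 807 (JDN 2016053).
JDN 2016053 mod 7 = 4, and JDN 0 was a Monday, so this is a Friday.

Friday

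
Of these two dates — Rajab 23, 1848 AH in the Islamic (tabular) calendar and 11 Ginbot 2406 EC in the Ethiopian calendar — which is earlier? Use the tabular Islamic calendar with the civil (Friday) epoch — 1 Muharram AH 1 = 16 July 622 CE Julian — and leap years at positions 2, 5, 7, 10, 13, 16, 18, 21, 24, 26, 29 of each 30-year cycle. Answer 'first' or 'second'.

First date → JDN 2603154; second date → JDN 2602897.
JDN 2602897 < JDN 2603154, so the second date is earlier.

second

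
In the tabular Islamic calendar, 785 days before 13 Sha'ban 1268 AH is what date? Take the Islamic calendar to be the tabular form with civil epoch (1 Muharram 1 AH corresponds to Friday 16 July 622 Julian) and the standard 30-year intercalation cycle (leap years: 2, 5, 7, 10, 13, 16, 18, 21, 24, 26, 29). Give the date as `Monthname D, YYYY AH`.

Counting 785 days back from JDN 2397642 reaches JDN 2396857, which is Jumada al-Awwal 26, 1266 AH.

Jumada al-Awwal 26, 1266 AH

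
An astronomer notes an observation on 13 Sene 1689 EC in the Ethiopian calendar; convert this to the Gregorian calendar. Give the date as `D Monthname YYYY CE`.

17 June 1697 CE

Both dates share Julian Day Number 2341045; in the Gregorian calendar that is 17 June 1697 CE.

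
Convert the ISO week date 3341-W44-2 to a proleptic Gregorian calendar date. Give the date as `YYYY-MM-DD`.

ISO week 1 of 3341 is the week containing the first Thursday of 3341.
Week 44, day 2 (Tuesday) lands on 3341-10-31.

3341-10-31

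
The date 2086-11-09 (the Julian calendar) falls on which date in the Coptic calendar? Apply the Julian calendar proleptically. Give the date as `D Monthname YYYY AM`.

13 Hathor 1803 AM

Both dates share Julian Day Number 2483282; in the Coptic calendar that is 13 Hathor 1803 AM.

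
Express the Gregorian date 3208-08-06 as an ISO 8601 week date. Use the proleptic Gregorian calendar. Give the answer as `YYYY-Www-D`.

3208-W32-3

The weekday is Wednesday (ISO weekday 3).
That Wednesday belongs to ISO week 32 of ISO year 3208.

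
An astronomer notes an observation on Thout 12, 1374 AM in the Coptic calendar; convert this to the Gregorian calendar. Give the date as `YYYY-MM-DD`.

1657-09-19

Both dates share Julian Day Number 2326529; in the Gregorian calendar that is 19 September 1657 CE.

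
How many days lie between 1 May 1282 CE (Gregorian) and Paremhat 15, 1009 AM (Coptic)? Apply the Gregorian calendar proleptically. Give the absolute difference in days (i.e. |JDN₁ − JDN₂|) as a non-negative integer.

First date → JDN 2189422; second date → JDN 2193396.
The interval is |2189422 − 2193396| = 3974 days.

3974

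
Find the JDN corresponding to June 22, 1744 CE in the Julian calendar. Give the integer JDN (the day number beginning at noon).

2358227

In the Gregorian calendar the same day is 3 July 1744.
JDN 2400001 is 17 November 1858 CE (Gregorian), MJD 0; the target day is −41774 days from there, so JDN = 2358227.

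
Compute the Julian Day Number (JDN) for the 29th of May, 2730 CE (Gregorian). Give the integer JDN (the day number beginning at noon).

JDN 2299161 is 15 October 1582 CE (Gregorian); the target day is +419159 days from there, so JDN = 2718320.

2718320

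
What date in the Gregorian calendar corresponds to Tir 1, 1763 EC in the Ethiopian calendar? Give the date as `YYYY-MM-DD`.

1771-01-07

Both dates share Julian Day Number 2367911; in the Gregorian calendar that is 7 January 1771 CE.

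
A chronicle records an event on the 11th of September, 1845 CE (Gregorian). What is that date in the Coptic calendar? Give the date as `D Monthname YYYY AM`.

Julian Day Number of the source date = 2395186.
Converting JDN 2395186 to the Coptic calendar gives 2 Thout 1562 AM.

2 Thout 1562 AM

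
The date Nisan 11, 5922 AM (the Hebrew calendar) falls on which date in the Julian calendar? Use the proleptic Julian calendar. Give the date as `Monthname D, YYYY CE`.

Julian Day Number of the source date = 2510799.
Converting JDN 2510799 to the Julian calendar gives 12 March 2162 CE.

March 12, 2162 CE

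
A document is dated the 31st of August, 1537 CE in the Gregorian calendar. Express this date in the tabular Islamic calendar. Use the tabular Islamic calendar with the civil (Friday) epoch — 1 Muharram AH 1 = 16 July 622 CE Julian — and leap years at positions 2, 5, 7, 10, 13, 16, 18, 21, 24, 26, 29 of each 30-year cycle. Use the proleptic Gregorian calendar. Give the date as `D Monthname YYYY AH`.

14 Rabi' al-Awwal 944 AH

Both dates share Julian Day Number 2282680; in the tabular Islamic calendar that is 14 Rabi' al-Awwal 944 AH.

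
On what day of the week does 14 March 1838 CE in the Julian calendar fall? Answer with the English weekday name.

In the Gregorian calendar this is 26 March 1838 (JDN 2392460).
2392460 ≡ 0 (mod 7); counting from Monday = 0 gives Monday.

Monday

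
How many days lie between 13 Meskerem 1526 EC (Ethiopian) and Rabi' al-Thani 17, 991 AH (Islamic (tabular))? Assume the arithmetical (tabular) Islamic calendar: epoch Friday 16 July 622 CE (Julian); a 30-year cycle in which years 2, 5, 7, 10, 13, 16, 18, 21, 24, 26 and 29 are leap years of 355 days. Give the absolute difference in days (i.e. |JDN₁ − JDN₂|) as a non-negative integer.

First date → JDN 2281239; second date → JDN 2299368.
The interval is |2281239 − 2299368| = 18129 days.

18129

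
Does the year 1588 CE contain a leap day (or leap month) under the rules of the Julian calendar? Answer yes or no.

yes

1588 mod 4 = 0, so it is a leap year in the Julian calendar.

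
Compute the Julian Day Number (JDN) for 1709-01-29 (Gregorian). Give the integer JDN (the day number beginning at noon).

JDN 2299161 is 15 October 1582 CE (Gregorian); the target day is +46127 days from there, so JDN = 2345288.

2345288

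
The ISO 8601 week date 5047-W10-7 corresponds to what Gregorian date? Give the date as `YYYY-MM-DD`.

5047-03-14

ISO week 1 of 5047 is the week containing the first Thursday of 5047.
Week 10, day 7 (Sunday) lands on 5047-03-14.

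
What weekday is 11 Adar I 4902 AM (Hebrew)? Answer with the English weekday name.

Sunday

This is JDN 2138212 (15 February 1142 Gregorian).
JDN 2138212 mod 7 = 6, and JDN 0 was a Monday, so this is a Sunday.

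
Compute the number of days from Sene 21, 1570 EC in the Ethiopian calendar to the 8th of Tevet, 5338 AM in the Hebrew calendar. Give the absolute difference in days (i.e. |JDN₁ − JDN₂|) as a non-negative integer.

179

JDN of the first date = 2297588.
JDN of the second date = 2297409.
|2297409 − 2297588| = 179.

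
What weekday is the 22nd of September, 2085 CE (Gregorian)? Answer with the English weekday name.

JDN 2482856 mod 7 = 5, and JDN 0 was a Monday, so this is a Saturday.

Saturday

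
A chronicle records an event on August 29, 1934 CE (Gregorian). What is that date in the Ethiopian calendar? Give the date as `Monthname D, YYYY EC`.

Nehase 23, 1926 EC

Julian Day Number of the source date = 2427679.
Converting JDN 2427679 to the Ethiopian calendar gives 23 Nehase 1926 EC.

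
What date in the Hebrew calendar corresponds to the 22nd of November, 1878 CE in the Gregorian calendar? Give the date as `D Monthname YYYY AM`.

26 Cheshvan 5639 AM

Julian Day Number of the source date = 2407311.
Converting JDN 2407311 to the Hebrew calendar gives 26 Cheshvan 5639 AM.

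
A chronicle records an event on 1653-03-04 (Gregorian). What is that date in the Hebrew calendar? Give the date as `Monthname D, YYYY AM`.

Julian Day Number of the source date = 2324869.
Converting JDN 2324869 to the Hebrew calendar gives 5 Adar II 5413 AM.

Adar II 5, 5413 AM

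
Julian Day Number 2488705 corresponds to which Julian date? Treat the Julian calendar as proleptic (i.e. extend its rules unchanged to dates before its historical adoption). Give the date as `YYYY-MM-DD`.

JDN 2488705 is 28 September 2101 in the Gregorian calendar.
In the Julian calendar that day is 2101-09-14.

2101-09-14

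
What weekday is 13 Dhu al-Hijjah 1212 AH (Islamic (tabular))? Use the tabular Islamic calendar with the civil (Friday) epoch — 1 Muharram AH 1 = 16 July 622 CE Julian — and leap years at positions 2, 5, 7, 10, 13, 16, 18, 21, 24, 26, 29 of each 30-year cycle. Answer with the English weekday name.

This is JDN 2377915 (29 May 1798 Gregorian).
JDN 2377915 mod 7 = 1, and JDN 0 was a Monday, so this is a Tuesday.

Tuesday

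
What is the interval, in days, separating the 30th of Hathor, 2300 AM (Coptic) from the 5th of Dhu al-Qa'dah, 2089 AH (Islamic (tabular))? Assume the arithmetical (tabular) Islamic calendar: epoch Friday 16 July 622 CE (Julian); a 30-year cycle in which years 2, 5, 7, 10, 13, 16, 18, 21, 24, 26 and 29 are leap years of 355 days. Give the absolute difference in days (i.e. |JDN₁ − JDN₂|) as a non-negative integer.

23828

JDN of the first date = 2664829.
JDN of the second date = 2688657.
|2688657 − 2664829| = 23828.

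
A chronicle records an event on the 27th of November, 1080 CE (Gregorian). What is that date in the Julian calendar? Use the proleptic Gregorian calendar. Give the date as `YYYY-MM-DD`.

At this point the Julian calendar is 6 days behind the Gregorian.
27 November 1080 Gregorian − 6 days → 21 November 1080 Julian.

1080-11-21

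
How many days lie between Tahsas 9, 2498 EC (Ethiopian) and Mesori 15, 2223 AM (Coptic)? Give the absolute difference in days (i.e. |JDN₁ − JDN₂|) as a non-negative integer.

JDN of the first date = 2636348.
JDN of the second date = 2636959.
|2636959 − 2636348| = 611.

611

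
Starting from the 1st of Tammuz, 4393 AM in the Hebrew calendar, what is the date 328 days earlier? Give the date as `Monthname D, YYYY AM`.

Tammuz 26, 4392 AM

The starting date is JDN 1952425; 1952425 − 328 = 1952097.
JDN 1952097 corresponds to Tammuz 26, 4392 AM.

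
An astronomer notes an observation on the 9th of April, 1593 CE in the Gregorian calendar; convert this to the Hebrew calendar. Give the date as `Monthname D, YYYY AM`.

Nisan 7, 5353 AM

Both dates share Julian Day Number 2302990; in the Hebrew calendar that is 7 Nisan 5353 AM.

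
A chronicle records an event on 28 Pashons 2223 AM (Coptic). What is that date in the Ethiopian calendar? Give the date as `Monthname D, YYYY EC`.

The source date corresponds to 9 June 2507 in the Gregorian calendar (JDN 2636882).
That day falls on 28 Ginbot 2499 EC in the Ethiopian calendar.

Ginbot 28, 2499 EC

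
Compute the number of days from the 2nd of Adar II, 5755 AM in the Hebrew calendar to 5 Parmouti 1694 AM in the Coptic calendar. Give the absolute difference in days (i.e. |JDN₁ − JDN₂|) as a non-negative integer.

JDN of the first date = 2449781.
JDN of the second date = 2443612.
|2443612 − 2449781| = 6169.

6169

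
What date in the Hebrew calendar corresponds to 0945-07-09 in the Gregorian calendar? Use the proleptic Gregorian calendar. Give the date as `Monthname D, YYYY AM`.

Tammuz 20, 4705 AM

Both dates share Julian Day Number 2066404; in the Hebrew calendar that is 20 Tammuz 4705 AM.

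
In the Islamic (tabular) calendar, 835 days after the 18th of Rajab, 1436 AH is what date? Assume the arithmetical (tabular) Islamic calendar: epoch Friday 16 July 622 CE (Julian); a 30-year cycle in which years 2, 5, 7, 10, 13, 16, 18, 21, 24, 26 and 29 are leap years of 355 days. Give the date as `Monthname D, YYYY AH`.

Dhu al-Qa'dah 26, 1438 AH

JDN of the 18th of Rajab, 1436 AH = 2457150.
2457150 + 835 = 2457985.
JDN 2457985 in the tabular Islamic calendar is Dhu al-Qa'dah 26, 1438 AH.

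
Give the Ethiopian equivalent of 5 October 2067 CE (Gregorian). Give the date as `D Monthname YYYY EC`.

24 Meskerem 2060 EC

Both dates share Julian Day Number 2476294; in the Ethiopian calendar that is 24 Meskerem 2060 EC.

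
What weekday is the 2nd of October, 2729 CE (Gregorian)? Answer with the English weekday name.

Wednesday

JDN 2718081 mod 7 = 2, and JDN 0 was a Monday, so this is a Wednesday.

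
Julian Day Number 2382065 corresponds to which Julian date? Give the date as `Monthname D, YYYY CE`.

September 27, 1809 CE

The Gregorian equivalent of JDN 2382065 is 9 October 1809.
In the Julian calendar that day is September 27, 1809 CE.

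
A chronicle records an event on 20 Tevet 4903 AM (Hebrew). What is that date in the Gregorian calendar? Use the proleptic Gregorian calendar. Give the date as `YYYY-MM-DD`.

Julian Day Number of the source date = 2138546.
Converting JDN 2138546 to the Gregorian calendar gives 15 January 1143 CE.

1143-01-15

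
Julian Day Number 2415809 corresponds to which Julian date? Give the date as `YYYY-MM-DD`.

1902-02-15

The Gregorian equivalent of JDN 2415809 is 28 February 1902.
In the Julian calendar that day is 1902-02-15.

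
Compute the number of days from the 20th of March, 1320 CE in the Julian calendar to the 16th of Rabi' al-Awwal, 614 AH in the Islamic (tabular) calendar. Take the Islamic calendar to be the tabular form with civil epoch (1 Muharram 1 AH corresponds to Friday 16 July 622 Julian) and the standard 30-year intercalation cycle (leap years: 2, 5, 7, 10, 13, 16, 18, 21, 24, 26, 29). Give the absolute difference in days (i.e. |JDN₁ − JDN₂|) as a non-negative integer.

JDN of the first date = 2203267.
JDN of the second date = 2165741.
|2165741 − 2203267| = 37526.

37526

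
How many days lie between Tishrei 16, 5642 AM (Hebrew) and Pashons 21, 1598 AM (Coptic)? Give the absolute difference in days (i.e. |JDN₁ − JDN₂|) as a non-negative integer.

First date → JDN 2408363; second date → JDN 2408594.
The interval is |2408363 − 2408594| = 231 days.

231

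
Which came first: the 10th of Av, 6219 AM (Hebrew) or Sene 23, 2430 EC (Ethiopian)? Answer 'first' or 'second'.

second

Converting both to JDN: 2619413 vs 2611705; the smaller is the second.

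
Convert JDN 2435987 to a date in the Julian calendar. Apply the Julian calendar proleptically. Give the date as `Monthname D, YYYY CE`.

May 15, 1957 CE

JDN 2435987 is 28 May 1957 in the Gregorian calendar.
In the Julian calendar that day is May 15, 1957 CE.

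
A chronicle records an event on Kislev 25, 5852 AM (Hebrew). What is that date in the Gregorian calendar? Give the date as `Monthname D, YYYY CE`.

Both dates share Julian Day Number 2485122; in the Gregorian calendar that is 6 December 2091 CE.

December 6, 2091 CE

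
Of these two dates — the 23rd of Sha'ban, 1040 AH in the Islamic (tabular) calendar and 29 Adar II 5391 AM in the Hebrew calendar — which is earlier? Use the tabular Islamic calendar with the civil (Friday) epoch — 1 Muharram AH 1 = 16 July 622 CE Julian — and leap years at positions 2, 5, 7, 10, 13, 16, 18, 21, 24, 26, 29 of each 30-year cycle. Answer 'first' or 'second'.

first

First date → JDN 2316856; second date → JDN 2316862.
JDN 2316856 < JDN 2316862, so the first date is earlier.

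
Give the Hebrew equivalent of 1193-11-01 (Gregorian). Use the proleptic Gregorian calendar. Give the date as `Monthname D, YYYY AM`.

Both dates share Julian Day Number 2157099; in the Hebrew calendar that is 27 Cheshvan 4954 AM.

Cheshvan 27, 4954 AM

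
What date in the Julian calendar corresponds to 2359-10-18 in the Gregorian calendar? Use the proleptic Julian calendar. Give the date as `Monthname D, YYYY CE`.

The Julian–Gregorian offset here is 16 days (Julian trailing).
18 October 2359 Gregorian − 16 days → 2 October 2359 Julian.

October 2, 2359 CE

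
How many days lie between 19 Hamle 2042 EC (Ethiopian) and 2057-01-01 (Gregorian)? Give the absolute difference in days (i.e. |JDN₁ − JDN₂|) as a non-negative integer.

2351

JDN of the first date = 2470014.
JDN of the second date = 2472365.
|2472365 − 2470014| = 2351.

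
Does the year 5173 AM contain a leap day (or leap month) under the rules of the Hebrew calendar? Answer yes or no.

no

Hebrew year 5173 is year 5 of its 19-year Metonic cycle; leap years are at positions 3, 6, 8, 11, 14, 17, 19, so it is a common year (12 months).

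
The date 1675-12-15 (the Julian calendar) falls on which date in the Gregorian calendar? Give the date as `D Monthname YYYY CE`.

The Julian–Gregorian offset here is 10 days (Julian trailing).
15 December 1675 Julian + 10 days → 25 December 1675 Gregorian.

25 December 1675 CE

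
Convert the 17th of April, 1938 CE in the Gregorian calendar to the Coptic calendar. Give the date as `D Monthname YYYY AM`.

Both dates share Julian Day Number 2429006; in the Coptic calendar that is 9 Parmouti 1654 AM.

9 Parmouti 1654 AM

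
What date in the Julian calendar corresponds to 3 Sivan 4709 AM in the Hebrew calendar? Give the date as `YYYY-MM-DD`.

The source date corresponds to 8 May 949 in the proleptic Gregorian calendar (JDN 2067803).
That day falls on 3 May 949 CE in the Julian calendar.

0949-05-03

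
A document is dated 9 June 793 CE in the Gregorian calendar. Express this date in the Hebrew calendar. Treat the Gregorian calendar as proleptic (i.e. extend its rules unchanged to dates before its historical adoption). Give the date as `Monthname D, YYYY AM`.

Both dates share Julian Day Number 2010857; in the Hebrew calendar that is 20 Sivan 4553 AM.

Sivan 20, 4553 AM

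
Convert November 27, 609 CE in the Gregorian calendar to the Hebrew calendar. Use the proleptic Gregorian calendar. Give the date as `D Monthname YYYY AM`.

Julian Day Number of the source date = 1943823.
Converting JDN 1943823 to the Hebrew calendar gives 21 Kislev 4370 AM.

21 Kislev 4370 AM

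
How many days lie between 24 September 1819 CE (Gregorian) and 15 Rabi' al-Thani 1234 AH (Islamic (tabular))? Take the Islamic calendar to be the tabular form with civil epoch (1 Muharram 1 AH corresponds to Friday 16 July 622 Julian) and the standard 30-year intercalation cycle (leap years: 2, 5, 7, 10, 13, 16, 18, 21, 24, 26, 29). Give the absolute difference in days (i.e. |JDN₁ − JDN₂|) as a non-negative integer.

225

First date → JDN 2385702; second date → JDN 2385477.
The interval is |2385702 − 2385477| = 225 days.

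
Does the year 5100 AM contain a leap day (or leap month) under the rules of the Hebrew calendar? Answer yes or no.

yes

Hebrew year 5100 is year 8 of its 19-year Metonic cycle; leap years are at positions 3, 6, 8, 11, 14, 17, 19, so it is a leap year (13 months).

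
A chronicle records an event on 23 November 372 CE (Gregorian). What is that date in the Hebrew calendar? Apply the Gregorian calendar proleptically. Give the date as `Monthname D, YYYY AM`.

Kislev 9, 4133 AM

Both dates share Julian Day Number 1857257; in the Hebrew calendar that is 9 Kislev 4133 AM.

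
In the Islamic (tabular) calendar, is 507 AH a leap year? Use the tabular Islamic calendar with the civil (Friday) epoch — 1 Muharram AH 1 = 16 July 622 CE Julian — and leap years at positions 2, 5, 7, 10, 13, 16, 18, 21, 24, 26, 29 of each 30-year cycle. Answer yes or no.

Year 507 AH is year 27 of its 30-year cycle; leap positions are 2, 5, 7, 10, 13, 16, 18, 21, 24, 26, 29, so it is a common year (354 days).

no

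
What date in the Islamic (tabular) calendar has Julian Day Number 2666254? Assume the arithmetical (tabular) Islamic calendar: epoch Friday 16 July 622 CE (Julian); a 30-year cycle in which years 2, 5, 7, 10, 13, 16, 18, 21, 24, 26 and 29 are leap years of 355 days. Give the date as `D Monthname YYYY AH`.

The Gregorian equivalent of JDN 2666254 is 8 November 2587.
In the tabular Islamic calendar that day is 16 Sha'ban 2026 AH.

16 Sha'ban 2026 AH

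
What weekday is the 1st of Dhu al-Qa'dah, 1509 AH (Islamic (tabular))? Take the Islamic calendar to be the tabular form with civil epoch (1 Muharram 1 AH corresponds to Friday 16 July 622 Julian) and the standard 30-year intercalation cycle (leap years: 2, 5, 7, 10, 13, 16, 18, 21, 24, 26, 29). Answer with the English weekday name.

Thursday

This is JDN 2483120 (13 June 2086 Gregorian).
JDN 2483120 mod 7 = 3, and JDN 0 was a Monday, so this is a Thursday.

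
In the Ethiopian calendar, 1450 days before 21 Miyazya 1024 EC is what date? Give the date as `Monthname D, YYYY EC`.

Ginbot 2, 1020 EC

Counting 1450 days back from JDN 2098102 reaches JDN 2096652, which is Ginbot 2, 1020 EC.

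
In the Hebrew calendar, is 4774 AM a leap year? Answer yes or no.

no

Hebrew year 4774 is year 5 of its 19-year Metonic cycle; leap years are at positions 3, 6, 8, 11, 14, 17, 19, so it is a common year (12 months).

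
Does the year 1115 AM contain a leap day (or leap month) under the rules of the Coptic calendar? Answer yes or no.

yes

1115 mod 4 = 3; in the Coptic calendar a year is leap when year mod 4 = 3, so it is a leap year.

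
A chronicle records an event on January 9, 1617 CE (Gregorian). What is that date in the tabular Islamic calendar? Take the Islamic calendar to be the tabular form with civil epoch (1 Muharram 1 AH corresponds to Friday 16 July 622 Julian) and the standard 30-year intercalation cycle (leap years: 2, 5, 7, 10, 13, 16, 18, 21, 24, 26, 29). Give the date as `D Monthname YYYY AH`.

1 Muharram 1026 AH

Both dates share Julian Day Number 2311666; in the tabular Islamic calendar that is 1 Muharram 1026 AH.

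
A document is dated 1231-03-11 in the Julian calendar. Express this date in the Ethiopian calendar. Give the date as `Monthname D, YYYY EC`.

The source date corresponds to 18 March 1231 in the proleptic Gregorian calendar (JDN 2170750).
That day falls on 15 Megabit 1223 EC in the Ethiopian calendar.

Megabit 15, 1223 EC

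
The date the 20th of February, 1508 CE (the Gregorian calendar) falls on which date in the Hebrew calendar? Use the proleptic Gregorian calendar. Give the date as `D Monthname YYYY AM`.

9 Adar 5268 AM

Julian Day Number of the source date = 2271895.
Converting JDN 2271895 to the Hebrew calendar gives 9 Adar 5268 AM.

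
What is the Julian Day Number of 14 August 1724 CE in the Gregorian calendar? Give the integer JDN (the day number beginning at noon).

2350964

JDN 2299161 is 15 October 1582 CE (Gregorian); the target day is +51803 days from there, so JDN = 2350964.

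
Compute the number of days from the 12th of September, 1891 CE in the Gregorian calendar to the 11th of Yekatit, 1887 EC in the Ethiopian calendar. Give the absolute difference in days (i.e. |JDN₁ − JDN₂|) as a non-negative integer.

1254

First date → JDN 2411988; second date → JDN 2413242.
The interval is |2411988 − 2413242| = 1254 days.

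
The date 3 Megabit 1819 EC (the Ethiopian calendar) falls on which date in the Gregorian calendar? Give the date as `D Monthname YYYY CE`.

Both dates share Julian Day Number 2388427; in the Gregorian calendar that is 11 March 1827 CE.

11 March 1827 CE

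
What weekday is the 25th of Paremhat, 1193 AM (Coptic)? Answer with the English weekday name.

Friday

This is JDN 2260612 (30 March 1477 Gregorian).
JDN 2260612 mod 7 = 4, and JDN 0 was a Monday, so this is a Friday.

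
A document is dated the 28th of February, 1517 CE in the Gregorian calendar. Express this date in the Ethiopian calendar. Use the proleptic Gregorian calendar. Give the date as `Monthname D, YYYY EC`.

Both dates share Julian Day Number 2275191; in the Ethiopian calendar that is 24 Yekatit 1509 EC.

Yekatit 24, 1509 EC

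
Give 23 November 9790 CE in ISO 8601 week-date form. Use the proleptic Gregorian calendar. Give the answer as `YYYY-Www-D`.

The weekday is Tuesday (ISO weekday 2).
That Tuesday belongs to ISO week 47 of ISO year 9790.

9790-W47-2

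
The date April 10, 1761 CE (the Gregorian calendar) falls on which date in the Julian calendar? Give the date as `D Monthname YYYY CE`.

At this point the Julian calendar is 11 days behind the Gregorian.
10 April 1761 Gregorian − 11 days → 30 March 1761 Julian.

30 March 1761 CE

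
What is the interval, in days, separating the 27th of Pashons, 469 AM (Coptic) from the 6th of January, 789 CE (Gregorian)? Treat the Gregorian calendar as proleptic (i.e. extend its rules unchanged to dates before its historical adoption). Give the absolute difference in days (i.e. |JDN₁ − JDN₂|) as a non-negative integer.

First date → JDN 1996233; second date → JDN 2009242.
The interval is |1996233 − 2009242| = 13009 days.

13009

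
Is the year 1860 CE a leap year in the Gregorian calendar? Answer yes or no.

1860 is divisible by 4 and not by 100, so it is a leap year.

yes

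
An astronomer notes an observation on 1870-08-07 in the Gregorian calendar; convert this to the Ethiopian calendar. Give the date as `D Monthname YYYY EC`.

Julian Day Number of the source date = 2404282.
Converting JDN 2404282 to the Ethiopian calendar gives 2 Nehase 1862 EC.

2 Nehase 1862 EC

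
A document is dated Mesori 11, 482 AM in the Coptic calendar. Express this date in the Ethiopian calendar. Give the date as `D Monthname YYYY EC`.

11 Nehase 758 EC

Julian Day Number of the source date = 2001055.
Converting JDN 2001055 to the Ethiopian calendar gives 11 Nehase 758 EC.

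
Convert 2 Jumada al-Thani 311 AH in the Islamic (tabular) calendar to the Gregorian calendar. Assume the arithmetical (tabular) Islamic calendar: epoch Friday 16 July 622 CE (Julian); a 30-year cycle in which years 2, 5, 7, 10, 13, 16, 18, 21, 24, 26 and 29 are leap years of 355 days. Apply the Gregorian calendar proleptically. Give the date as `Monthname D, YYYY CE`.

September 22, 923 CE

Julian Day Number of the source date = 2058443.
Converting JDN 2058443 to the Gregorian calendar gives 22 September 923 CE.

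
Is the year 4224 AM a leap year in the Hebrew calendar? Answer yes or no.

yes

Hebrew year 4224 is year 6 of its 19-year Metonic cycle; leap years are at positions 3, 6, 8, 11, 14, 17, 19, so it is a leap year (13 months).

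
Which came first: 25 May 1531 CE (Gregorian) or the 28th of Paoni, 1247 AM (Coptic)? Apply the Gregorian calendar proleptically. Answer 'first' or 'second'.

First date → JDN 2280390; second date → JDN 2280428.
JDN 2280390 < JDN 2280428, so the first date is earlier.

first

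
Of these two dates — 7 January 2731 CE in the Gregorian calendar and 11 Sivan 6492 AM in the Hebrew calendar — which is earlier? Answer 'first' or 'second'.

First date → JDN 2718543; second date → JDN 2719049.
JDN 2718543 < JDN 2719049, so the first date is earlier.

first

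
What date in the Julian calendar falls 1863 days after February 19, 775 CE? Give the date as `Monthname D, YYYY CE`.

March 27, 780 CE

Counting 1863 days forward from JDN 2004176 reaches JDN 2006039, which is March 27, 780 CE.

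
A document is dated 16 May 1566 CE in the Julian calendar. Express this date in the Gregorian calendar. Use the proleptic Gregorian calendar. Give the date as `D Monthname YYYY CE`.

The Julian–Gregorian offset here is 10 days (Julian trailing).
16 May 1566 Julian + 10 days → 26 May 1566 Gregorian.

26 May 1566 CE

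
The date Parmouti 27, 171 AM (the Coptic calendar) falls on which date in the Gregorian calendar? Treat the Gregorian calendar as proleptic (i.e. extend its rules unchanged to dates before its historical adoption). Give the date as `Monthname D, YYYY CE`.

Julian Day Number of the source date = 1887358.
Converting JDN 1887358 to the Gregorian calendar gives 23 April 455 CE.

April 23, 455 CE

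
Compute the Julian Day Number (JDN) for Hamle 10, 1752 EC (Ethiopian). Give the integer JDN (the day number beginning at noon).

Equivalently 15 July 1760 (Gregorian).
JDN 2299161 is 15 October 1582 CE (Gregorian); the target day is +64922 days from there, so JDN = 2364083.

2364083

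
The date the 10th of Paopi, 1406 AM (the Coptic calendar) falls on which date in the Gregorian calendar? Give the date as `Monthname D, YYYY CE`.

Julian Day Number of the source date = 2338245.
Converting JDN 2338245 to the Gregorian calendar gives 17 October 1689 CE.

October 17, 1689 CE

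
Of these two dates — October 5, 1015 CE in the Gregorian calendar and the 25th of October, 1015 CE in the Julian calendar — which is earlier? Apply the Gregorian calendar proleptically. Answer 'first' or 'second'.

The two dates have Julian Day Numbers 2092058 and 2092084 respectively.
Since 2092058 < 2092084, the first date comes first.

first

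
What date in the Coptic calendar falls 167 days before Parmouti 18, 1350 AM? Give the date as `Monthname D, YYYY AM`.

The starting date is JDN 2317979; 2317979 − 167 = 2317812.
JDN 2317812 corresponds to Hathor 1, 1350 AM.

Hathor 1, 1350 AM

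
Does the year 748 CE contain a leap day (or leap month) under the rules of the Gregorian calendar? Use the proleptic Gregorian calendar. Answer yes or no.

yes

748 is divisible by 4 and not by 100, so it is a leap year.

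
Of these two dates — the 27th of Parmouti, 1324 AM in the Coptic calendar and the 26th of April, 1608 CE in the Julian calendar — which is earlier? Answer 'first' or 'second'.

First date → JDN 2308492; second date → JDN 2308496.
JDN 2308492 < JDN 2308496, so the first date is earlier.

first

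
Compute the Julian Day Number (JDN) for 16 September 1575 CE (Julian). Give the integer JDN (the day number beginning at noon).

2296585

In the proleptic Gregorian calendar the same day is 26 September 1575.
JDN 2400001 is 17 November 1858 CE (Gregorian), MJD 0; the target day is −103416 days from there, so JDN = 2296585.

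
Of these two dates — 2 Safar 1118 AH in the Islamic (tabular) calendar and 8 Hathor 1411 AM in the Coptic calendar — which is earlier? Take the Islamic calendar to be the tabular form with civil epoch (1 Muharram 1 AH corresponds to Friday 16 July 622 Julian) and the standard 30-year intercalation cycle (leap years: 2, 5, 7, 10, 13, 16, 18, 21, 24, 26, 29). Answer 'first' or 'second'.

second

First date → JDN 2344299; second date → JDN 2340099.
JDN 2340099 < JDN 2344299, so the second date is earlier.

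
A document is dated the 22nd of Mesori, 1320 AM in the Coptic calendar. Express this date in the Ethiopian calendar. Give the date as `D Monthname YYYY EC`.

22 Nehase 1596 EC

The source date corresponds to 25 August 1604 in the Gregorian calendar (JDN 2307146).
That day falls on 22 Nehase 1596 EC in the Ethiopian calendar.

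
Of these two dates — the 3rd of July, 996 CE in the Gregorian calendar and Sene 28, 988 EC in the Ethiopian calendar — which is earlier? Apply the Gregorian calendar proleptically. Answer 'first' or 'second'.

The two dates have Julian Day Numbers 2085026 and 2085020 respectively.
Since 2085020 < 2085026, the second date comes first.

second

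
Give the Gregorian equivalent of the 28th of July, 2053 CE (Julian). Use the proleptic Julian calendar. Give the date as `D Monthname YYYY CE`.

10 August 2053 CE

At this point the Julian calendar is 13 days behind the Gregorian.
28 July 2053 Julian + 13 days → 10 August 2053 Gregorian.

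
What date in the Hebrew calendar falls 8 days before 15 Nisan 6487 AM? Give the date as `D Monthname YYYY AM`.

7 Nisan 6487 AM

JDN of 15 Nisan 6487 AM = 2717193.
2717193 − 8 = 2717185.
JDN 2717185 in the Hebrew calendar is 7 Nisan 6487 AM.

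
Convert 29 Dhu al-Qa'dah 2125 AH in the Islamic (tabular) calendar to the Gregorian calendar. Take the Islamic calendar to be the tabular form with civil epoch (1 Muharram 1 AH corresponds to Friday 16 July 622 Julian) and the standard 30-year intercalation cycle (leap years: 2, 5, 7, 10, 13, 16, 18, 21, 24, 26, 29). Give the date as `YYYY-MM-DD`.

Julian Day Number of the source date = 2701438.
Converting JDN 2701438 to the Gregorian calendar gives 8 March 2684 CE.

2684-03-08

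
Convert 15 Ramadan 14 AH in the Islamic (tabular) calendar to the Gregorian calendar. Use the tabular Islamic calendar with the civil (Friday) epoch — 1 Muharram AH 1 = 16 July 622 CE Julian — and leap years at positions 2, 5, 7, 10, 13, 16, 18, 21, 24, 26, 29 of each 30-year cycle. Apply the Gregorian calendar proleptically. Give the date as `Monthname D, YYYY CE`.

November 5, 635 CE

Both dates share Julian Day Number 1953297; in the Gregorian calendar that is 5 November 635 CE.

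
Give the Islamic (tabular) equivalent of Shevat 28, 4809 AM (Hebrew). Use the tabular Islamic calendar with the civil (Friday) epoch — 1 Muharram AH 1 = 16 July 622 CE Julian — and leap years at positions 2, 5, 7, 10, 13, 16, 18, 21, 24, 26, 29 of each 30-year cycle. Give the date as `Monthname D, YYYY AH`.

The source date corresponds to 9 February 1049 in the proleptic Gregorian calendar (JDN 2104239).
That day falls on 26 Sha'ban 440 AH in the tabular Islamic calendar.

Sha'ban 26, 440 AH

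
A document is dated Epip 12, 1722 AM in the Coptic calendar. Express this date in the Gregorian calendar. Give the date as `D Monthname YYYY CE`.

Both dates share Julian Day Number 2453936; in the Gregorian calendar that is 19 July 2006 CE.

19 July 2006 CE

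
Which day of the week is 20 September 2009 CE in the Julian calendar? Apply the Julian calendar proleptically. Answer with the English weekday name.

Saturday

This is JDN 2455108 (3 October 2009 Gregorian).
Since JDN mod 7 = 5 (0 = Monday), the day is Saturday.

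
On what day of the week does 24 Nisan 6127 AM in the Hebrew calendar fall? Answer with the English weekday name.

Monday

Equivalently 24 April 2367 Gregorian, JDN 2585702.
Since JDN mod 7 = 0 (0 = Monday), the day is Monday.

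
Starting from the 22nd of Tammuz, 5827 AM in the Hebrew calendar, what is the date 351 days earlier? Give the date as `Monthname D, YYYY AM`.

Tammuz 26, 5826 AM

The starting date is JDN 2476202; 2476202 − 351 = 2475851.
JDN 2475851 corresponds to Tammuz 26, 5826 AM.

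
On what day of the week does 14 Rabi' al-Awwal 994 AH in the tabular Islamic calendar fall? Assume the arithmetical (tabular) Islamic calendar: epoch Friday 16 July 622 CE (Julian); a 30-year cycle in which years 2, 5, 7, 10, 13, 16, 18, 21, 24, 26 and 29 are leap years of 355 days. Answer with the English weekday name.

Wednesday

This is JDN 2300398 (5 March 1586 Gregorian).
JDN 2300398 mod 7 = 2, and JDN 0 was a Monday, so this is a Wednesday.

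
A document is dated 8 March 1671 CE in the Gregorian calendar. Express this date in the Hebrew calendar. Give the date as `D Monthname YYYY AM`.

Julian Day Number of the source date = 2331447.
Converting JDN 2331447 to the Hebrew calendar gives 26 Adar 5431 AM.

26 Adar 5431 AM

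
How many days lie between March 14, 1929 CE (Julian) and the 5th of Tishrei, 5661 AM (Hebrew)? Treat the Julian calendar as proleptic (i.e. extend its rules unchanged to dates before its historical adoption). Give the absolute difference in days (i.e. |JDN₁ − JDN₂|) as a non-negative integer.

10407

First date → JDN 2425698; second date → JDN 2415291.
The interval is |2425698 − 2415291| = 10407 days.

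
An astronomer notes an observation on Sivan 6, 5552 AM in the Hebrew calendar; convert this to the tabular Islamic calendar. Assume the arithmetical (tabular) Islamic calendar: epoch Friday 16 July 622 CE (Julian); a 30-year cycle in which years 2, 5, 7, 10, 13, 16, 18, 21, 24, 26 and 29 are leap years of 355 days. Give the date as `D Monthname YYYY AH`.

Both dates share Julian Day Number 2375722; in the tabular Islamic calendar that is 5 Shawwal 1206 AH.

5 Shawwal 1206 AH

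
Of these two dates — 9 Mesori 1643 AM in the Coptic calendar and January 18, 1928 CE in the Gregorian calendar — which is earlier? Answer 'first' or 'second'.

first

First date → JDN 2425108; second date → JDN 2425264.
JDN 2425108 < JDN 2425264, so the first date is earlier.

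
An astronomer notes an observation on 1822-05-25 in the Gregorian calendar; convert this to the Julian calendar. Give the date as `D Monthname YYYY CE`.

For dates in this range the Gregorian date is 12 days ahead of the Julian.
25 May 1822 Gregorian − 12 days → 13 May 1822 Julian.

13 May 1822 CE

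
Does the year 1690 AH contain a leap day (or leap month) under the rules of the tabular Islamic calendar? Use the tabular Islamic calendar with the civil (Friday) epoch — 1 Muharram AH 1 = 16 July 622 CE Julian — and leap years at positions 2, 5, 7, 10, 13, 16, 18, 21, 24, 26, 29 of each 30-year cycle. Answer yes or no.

yes

Year 1690 AH is year 10 of its 30-year cycle; leap positions are 2, 5, 7, 10, 13, 16, 18, 21, 24, 26, 29, so it is a leap year (355 days).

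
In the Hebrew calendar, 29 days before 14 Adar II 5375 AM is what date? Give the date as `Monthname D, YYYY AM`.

Counting 29 days back from JDN 2311000 reaches JDN 2310971, which is Adar I 15, 5375 AM.

Adar I 15, 5375 AM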